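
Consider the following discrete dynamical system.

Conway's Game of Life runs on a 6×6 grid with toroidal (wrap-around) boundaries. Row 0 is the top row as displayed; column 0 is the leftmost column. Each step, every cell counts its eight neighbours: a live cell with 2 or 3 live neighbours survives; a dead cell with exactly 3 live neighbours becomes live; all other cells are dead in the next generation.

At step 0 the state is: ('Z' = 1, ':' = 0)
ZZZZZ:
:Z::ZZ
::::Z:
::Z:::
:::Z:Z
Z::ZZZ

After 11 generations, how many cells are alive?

gen 0: ZZZZZ:
:Z::ZZ
::::Z:
::Z:::
:::Z:Z
Z::ZZZ
gen 1: ::::::
:Z::::
:::ZZZ
:::ZZ:
Z:ZZ:Z
::::::
gen 2: ::::::
::::Z:
::ZZ:Z
Z:::::
::ZZ:Z
::::::
gen 3: ::::::
:::ZZ:
:::ZZZ
ZZ:::Z
::::::
::::::
gen 4: ::::::
:::Z:Z
::ZZ::
Z::::Z
Z:::::
::::::
gen 5: ::::::
::ZZZ:
Z:ZZ:Z
ZZ:::Z
Z::::Z
::::::
gen 6: :::Z::
:ZZ:ZZ
::::::
::Z:::
:Z:::Z
::::::
gen 7: ::ZZZ:
::ZZZ:
:ZZZ::
::::::
::::::
::::::
gen 8: ::Z:Z:
::::::
:Z::Z:
::Z:::
::::::
:::Z::
gen 9: :::Z::
:::Z::
::::::
::::::
::::::
:::Z::
gen 10: ::ZZZ:
::::::
::::::
::::::
::::::
::::::
gen 11: :::Z::
:::Z::
::::::
::::::
::::::
:::Z::

3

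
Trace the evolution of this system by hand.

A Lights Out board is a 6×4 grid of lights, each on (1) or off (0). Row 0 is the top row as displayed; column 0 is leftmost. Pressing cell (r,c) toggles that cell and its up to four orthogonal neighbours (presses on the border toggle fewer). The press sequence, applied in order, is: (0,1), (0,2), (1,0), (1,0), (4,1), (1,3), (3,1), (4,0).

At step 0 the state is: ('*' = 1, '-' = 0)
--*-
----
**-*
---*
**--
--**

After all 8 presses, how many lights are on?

step 0: --*-
----
**-*
---*
**--
--**
step 1: **--
-*--
**-*
---*
**--
--**
step 2: *-**
-**-
**-*
---*
**--
--**
step 3: --**
*-*-
-*-*
---*
**--
--**
step 4: *-**
-**-
**-*
---*
**--
--**
step 5: *-**
-**-
**-*
-*-*
--*-
-***
step 6: *-*-
-*-*
**--
-*-*
--*-
-***
step 7: *-*-
-*-*
*---
*-**
-**-
-***
step 8: *-*-
-*-*
*---
--**
*-*-
****

13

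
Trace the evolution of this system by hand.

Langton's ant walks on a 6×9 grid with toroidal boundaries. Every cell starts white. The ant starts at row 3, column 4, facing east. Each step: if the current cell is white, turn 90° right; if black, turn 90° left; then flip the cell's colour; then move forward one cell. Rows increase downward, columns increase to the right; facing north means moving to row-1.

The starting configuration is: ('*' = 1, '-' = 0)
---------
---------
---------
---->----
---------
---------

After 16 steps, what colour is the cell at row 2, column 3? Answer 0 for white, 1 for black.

step 0: ---------
---------
---------
---->----
---------
---------
step 1: ---------
---------
---------
----*----
----v----
---------
step 2: ---------
---------
---------
----*----
---<*----
---------
step 3: ---------
---------
---------
---^*----
---**----
---------
step 4: ---------
---------
---------
---*>----
---**----
---------
step 5: ---------
---------
----^----
---*-----
---**----
---------
step 6: ---------
---------
----*>---
---*-----
---**----
---------
step 7: ---------
---------
----**---
---*-v---
---**----
---------
step 8: ---------
---------
----**---
---*<*---
---**----
---------
step 9: ---------
---------
----^*---
---***---
---**----
---------
step 10: ---------
---------
---<-*---
---***---
---**----
---------
step 11: ---------
---^-----
---*-*---
---***---
---**----
---------
step 12: ---------
---*>----
---*-*---
---***---
---**----
---------
step 13: ---------
---**----
---*v*---
---***---
---**----
---------
step 14: ---------
---**----
---<**---
---***---
---**----
---------
step 15: ---------
---**----
----**---
---v**---
---**----
---------
step 16: ---------
---**----
----**---
---->*---
---**----
---------

0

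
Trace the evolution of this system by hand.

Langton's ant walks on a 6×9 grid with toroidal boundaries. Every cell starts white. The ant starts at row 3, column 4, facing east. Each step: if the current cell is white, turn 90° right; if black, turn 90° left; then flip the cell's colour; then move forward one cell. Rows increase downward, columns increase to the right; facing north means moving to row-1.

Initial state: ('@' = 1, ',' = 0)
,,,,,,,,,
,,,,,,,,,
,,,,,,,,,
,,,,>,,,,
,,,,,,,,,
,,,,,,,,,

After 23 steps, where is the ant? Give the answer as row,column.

k=0  ,,,,,,,,,
,,,,,,,,,
,,,,,,,,,
,,,,>,,,,
,,,,,,,,,
,,,,,,,,,
k=1  ,,,,,,,,,
,,,,,,,,,
,,,,,,,,,
,,,,@,,,,
,,,,v,,,,
,,,,,,,,,
k=2  ,,,,,,,,,
,,,,,,,,,
,,,,,,,,,
,,,,@,,,,
,,,<@,,,,
,,,,,,,,,
k=3  ,,,,,,,,,
,,,,,,,,,
,,,,,,,,,
,,,^@,,,,
,,,@@,,,,
,,,,,,,,,
k=4  ,,,,,,,,,
,,,,,,,,,
,,,,,,,,,
,,,@>,,,,
,,,@@,,,,
,,,,,,,,,
k=5  ,,,,,,,,,
,,,,,,,,,
,,,,^,,,,
,,,@,,,,,
,,,@@,,,,
,,,,,,,,,
k=6  ,,,,,,,,,
,,,,,,,,,
,,,,@>,,,
,,,@,,,,,
,,,@@,,,,
,,,,,,,,,
k=7  ,,,,,,,,,
,,,,,,,,,
,,,,@@,,,
,,,@,v,,,
,,,@@,,,,
,,,,,,,,,
k=8  ,,,,,,,,,
,,,,,,,,,
,,,,@@,,,
,,,@<@,,,
,,,@@,,,,
,,,,,,,,,
k=9  ,,,,,,,,,
,,,,,,,,,
,,,,^@,,,
,,,@@@,,,
,,,@@,,,,
,,,,,,,,,
k=10  ,,,,,,,,,
,,,,,,,,,
,,,<,@,,,
,,,@@@,,,
,,,@@,,,,
,,,,,,,,,
k=11  ,,,,,,,,,
,,,^,,,,,
,,,@,@,,,
,,,@@@,,,
,,,@@,,,,
,,,,,,,,,
k=12  ,,,,,,,,,
,,,@>,,,,
,,,@,@,,,
,,,@@@,,,
,,,@@,,,,
,,,,,,,,,
k=13  ,,,,,,,,,
,,,@@,,,,
,,,@v@,,,
,,,@@@,,,
,,,@@,,,,
,,,,,,,,,
k=14  ,,,,,,,,,
,,,@@,,,,
,,,<@@,,,
,,,@@@,,,
,,,@@,,,,
,,,,,,,,,
k=15  ,,,,,,,,,
,,,@@,,,,
,,,,@@,,,
,,,v@@,,,
,,,@@,,,,
,,,,,,,,,
k=16  ,,,,,,,,,
,,,@@,,,,
,,,,@@,,,
,,,,>@,,,
,,,@@,,,,
,,,,,,,,,
k=17  ,,,,,,,,,
,,,@@,,,,
,,,,^@,,,
,,,,,@,,,
,,,@@,,,,
,,,,,,,,,
k=18  ,,,,,,,,,
,,,@@,,,,
,,,<,@,,,
,,,,,@,,,
,,,@@,,,,
,,,,,,,,,
k=19  ,,,,,,,,,
,,,^@,,,,
,,,@,@,,,
,,,,,@,,,
,,,@@,,,,
,,,,,,,,,
k=20  ,,,,,,,,,
,,<,@,,,,
,,,@,@,,,
,,,,,@,,,
,,,@@,,,,
,,,,,,,,,
k=21  ,,^,,,,,,
,,@,@,,,,
,,,@,@,,,
,,,,,@,,,
,,,@@,,,,
,,,,,,,,,
k=22  ,,@>,,,,,
,,@,@,,,,
,,,@,@,,,
,,,,,@,,,
,,,@@,,,,
,,,,,,,,,
k=23  ,,@@,,,,,
,,@v@,,,,
,,,@,@,,,
,,,,,@,,,
,,,@@,,,,
,,,,,,,,,

1,3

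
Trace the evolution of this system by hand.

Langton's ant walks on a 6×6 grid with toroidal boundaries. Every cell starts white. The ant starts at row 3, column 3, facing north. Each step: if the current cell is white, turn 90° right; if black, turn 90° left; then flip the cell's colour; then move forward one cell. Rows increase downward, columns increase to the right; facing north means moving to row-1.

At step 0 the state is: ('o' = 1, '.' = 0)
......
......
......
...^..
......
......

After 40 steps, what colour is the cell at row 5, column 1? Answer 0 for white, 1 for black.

0) ......
......
......
...^..
......
......
1) ......
......
......
...o>.
......
......
2) ......
......
......
...oo.
....v.
......
3) ......
......
......
...oo.
...<o.
......
4) ......
......
......
...^o.
...oo.
......
5) ......
......
......
..<.o.
...oo.
......
6) ......
......
..^...
..o.o.
...oo.
......
7) ......
......
..o>..
..o.o.
...oo.
......
8) ......
......
..oo..
..ovo.
...oo.
......
9) ......
......
..oo..
..<oo.
...oo.
......
10) ......
......
..oo..
...oo.
..voo.
......
11) ......
......
..oo..
...oo.
.<ooo.
......
12) ......
......
..oo..
.^.oo.
.oooo.
......
13) ......
......
..oo..
.o>oo.
.oooo.
......
14) ......
......
..oo..
.oooo.
.ovoo.
......
15) ......
......
..oo..
.oooo.
.o.>o.
......
16) ......
......
..oo..
.oo^o.
.o..o.
......
17) ......
......
..oo..
.o<.o.
.o..o.
......
18) ......
......
..oo..
.o..o.
.ov.o.
......
19) ......
......
..oo..
.o..o.
.<o.o.
......
20) ......
......
..oo..
.o..o.
..o.o.
.v....
21) ......
......
..oo..
.o..o.
..o.o.
<o....
22) ......
......
..oo..
.o..o.
^.o.o.
oo....
23) ......
......
..oo..
.o..o.
o>o.o.
oo....
24) ......
......
..oo..
.o..o.
ooo.o.
ov....
25) ......
......
..oo..
.o..o.
ooo.o.
o.>...
26) ..v...
......
..oo..
.o..o.
ooo.o.
o.o...
27) .<o...
......
..oo..
.o..o.
ooo.o.
o.o...
28) .oo...
......
..oo..
.o..o.
ooo.o.
o^o...
29) .oo...
......
..oo..
.o..o.
ooo.o.
oo>...
30) .oo...
......
..oo..
.o..o.
oo^.o.
oo....
31) .oo...
......
..oo..
.o..o.
o<..o.
oo....
32) .oo...
......
..oo..
.o..o.
o...o.
ov....
33) .oo...
......
..oo..
.o..o.
o...o.
o.>...
34) .ov...
......
..oo..
.o..o.
o...o.
o.o...
35) .o.>..
......
..oo..
.o..o.
o...o.
o.o...
36) .o.o..
...v..
..oo..
.o..o.
o...o.
o.o...
37) .o.o..
..<o..
..oo..
.o..o.
o...o.
o.o...
38) .o^o..
..oo..
..oo..
.o..o.
o...o.
o.o...
39) .oo>..
..oo..
..oo..
.o..o.
o...o.
o.o...
40) .oo...
..oo..
..oo..
.o..o.
o...o.
o.o^..

0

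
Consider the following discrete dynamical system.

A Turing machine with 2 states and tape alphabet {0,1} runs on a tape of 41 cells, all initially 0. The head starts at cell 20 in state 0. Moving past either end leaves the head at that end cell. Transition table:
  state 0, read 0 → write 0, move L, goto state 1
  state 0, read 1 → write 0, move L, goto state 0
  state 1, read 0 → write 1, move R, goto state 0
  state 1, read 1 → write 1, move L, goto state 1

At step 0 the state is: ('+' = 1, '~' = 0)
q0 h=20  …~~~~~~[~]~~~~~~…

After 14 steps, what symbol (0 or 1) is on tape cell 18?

0

[0] q0 h=20  …~~~~~~[~]~~~~~~…
[1] q1 h=19  …~~~~~~[~]~~~~~~…
[2] q0 h=20  …~~~~~+[~]~~~~~~…
[3] q1 h=19  …~~~~~~[+]~~~~~~…
[4] q1 h=18  …~~~~~~[~]+~~~~~…
[5] q0 h=19  …~~~~~+[+]~~~~~~…
[6] q0 h=18  …~~~~~~[+]~~~~~~…
[7] q0 h=17  …~~~~~~[~]~~~~~~…
[8] q1 h=16  …~~~~~~[~]~~~~~~…
[9] q0 h=17  …~~~~~+[~]~~~~~~…
[10] q1 h=16  …~~~~~~[+]~~~~~~…
[11] q1 h=15  …~~~~~~[~]+~~~~~…
[12] q0 h=16  …~~~~~+[+]~~~~~~…
[13] q0 h=15  …~~~~~~[+]~~~~~~…
[14] q0 h=14  …~~~~~~[~]~~~~~~…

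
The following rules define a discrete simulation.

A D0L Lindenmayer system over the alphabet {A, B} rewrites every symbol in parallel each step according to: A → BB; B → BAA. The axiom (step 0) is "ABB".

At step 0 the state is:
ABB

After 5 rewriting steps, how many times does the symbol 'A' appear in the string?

152

k=0  ABB
k=1  BBBAABAA
k=2  BAABAABAABBBBBAABBBB
k=3  BAABBBBBAABBBBBAABBBBBAABAABAABAABAABBBBBAABAABAABAA
k=4  BAABBBBBAABAABAABAABAABBBBBAABAABAABAABAABBBBBAABAABAABAAB…BBBBBAABBBBBAABBBBBAABAABAABAABAABBBBBAABBBBBAABBBBBAABBBB  (len 132)
k=5  BAABBBBBAABAABAABAABAABBBBBAABBBBBAABBBBBAABBBBBAABBBBBAAB…ABAABBBBBAABAABAABAABAABBBBBAABAABAABAABAABBBBBAABAABAABAA  (len 340)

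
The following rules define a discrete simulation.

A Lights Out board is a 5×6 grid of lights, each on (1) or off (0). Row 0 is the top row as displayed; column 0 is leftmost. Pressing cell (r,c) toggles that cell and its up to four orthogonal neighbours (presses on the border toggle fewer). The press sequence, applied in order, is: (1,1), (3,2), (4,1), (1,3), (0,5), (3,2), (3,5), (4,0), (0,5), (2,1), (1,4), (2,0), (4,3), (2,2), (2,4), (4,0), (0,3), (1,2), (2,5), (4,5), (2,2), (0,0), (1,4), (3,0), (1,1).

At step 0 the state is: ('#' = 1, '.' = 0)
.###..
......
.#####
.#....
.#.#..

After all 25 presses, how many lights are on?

13

gen 0: .###..
......
.#####
.#....
.#.#..
gen 1: ..##..
###...
..####
.#....
.#.#..
gen 2: ..##..
###...
...###
..##..
.###..
gen 3: ..##..
###...
...###
.###..
#..#..
gen 4: ..#...
##.##.
....##
.###..
#..#..
gen 5: ..#.##
##.###
....##
.###..
#..#..
gen 6: ..#.##
##.###
..#.##
......
#.##..
gen 7: ..#.##
##.###
..#.#.
....##
#.##.#
gen 8: ..#.##
##.###
..#.#.
#...##
.###.#
gen 9: ..#...
##.##.
..#.#.
#...##
.###.#
gen 10: ..#...
#..##.
##..#.
##..##
.###.#
gen 11: ..#.#.
#....#
##....
##..##
.###.#
gen 12: ..#.#.
.....#
......
.#..##
.###.#
gen 13: ..#.#.
.....#
......
.#.###
.#..##
gen 14: ..#.#.
..#..#
.###..
.#####
.#..##
gen 15: ..#.#.
..#.##
.##.##
.###.#
.#..##
gen 16: ..#.#.
..#.##
.##.##
####.#
#...##
gen 17: ...#..
..####
.##.##
####.#
#...##
gen 18: ..##..
.#..##
.#..##
####.#
#...##
gen 19: ..##..
.#..#.
.#....
####..
#...##
gen 20: ..##..
.#..#.
.#....
####.#
#.....
gen 21: ..##..
.##.#.
..##..
##.#.#
#.....
gen 22: ####..
###.#.
..##..
##.#.#
#.....
gen 23: #####.
####.#
..###.
##.#.#
#.....
gen 24: #####.
####.#
#.###.
...#.#
......
gen 25: #.###.
...#.#
#####.
...#.#
......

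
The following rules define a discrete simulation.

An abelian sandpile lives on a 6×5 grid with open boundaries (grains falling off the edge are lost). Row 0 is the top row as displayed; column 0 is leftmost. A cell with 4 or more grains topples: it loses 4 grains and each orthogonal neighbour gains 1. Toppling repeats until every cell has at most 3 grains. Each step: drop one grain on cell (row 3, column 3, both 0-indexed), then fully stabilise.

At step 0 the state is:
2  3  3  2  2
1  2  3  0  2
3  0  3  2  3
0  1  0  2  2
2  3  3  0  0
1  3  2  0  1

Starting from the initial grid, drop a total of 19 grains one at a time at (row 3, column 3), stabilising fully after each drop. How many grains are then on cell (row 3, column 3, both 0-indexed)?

1

k=0  2  3  3  2  2
1  2  3  0  2
3  0  3  2  3
0  1  0  2  2
2  3  3  0  0
1  3  2  0  1
k=1  2  3  3  2  2
1  2  3  0  2
3  0  3  2  3
0  1  0  3  2
2  3  3  0  0
1  3  2  0  1
k=2  2  3  3  2  2
1  2  3  0  2
3  0  3  3  3
0  1  1  0  3
2  3  3  1  0
1  3  2  0  1
k=3  2  3  3  2  2
1  2  3  0  2
3  0  3  3  3
0  1  1  1  3
2  3  3  1  0
1  3  2  0  1
k=4  2  3  3  2  2
1  2  3  0  2
3  0  3  3  3
0  1  1  2  3
2  3  3  1  0
1  3  2  0  1
k=5  2  3  3  2  2
1  2  3  0  2
3  0  3  3  3
0  1  1  3  3
2  3  3  1  0
1  3  2  0  1
k=6  3  1  1  3  2
2  0  2  2  3
3  2  1  2  1
0  1  3  2  1
2  3  3  2  1
1  3  2  0  1
k=7  3  1  1  3  2
2  0  2  2  3
3  2  1  2  1
0  1  3  3  1
2  3  3  2  1
1  3  2  0  1
k=8  3  1  1  3  2
2  0  2  2  3
3  2  2  3  1
0  3  1  2  2
3  1  3  0  2
2  1  0  2  1
k=9  3  1  1  3  2
2  0  2  2  3
3  2  2  3  1
0  3  1  3  2
3  1  3  0  2
2  1  0  2  1
k=10  3  1  1  3  2
2  0  2  3  3
3  2  3  0  2
0  3  2  1  3
3  1  3  1  2
2  1  0  2  1
k=11  3  1  1  3  2
2  0  2  3  3
3  2  3  0  2
0  3  2  2  3
3  1  3  1  2
2  1  0  2  1
k=12  3  1  1  3  2
2  0  2  3  3
3  2  3  0  2
0  3  2  3  3
3  1  3  1  2
2  1  0  2  1
k=13  3  1  1  3  2
2  0  2  3  3
3  2  3  1  3
0  3  3  1  0
3  1  3  2  3
2  1  0  2  1
k=14  3  1  1  3  2
2  0  2  3  3
3  2  3  1  3
0  3  3  2  0
3  1  3  2  3
2  1  0  2  1
k=15  3  1  1  3  2
2  0  2  3  3
3  2  3  1  3
0  3  3  3  0
3  1  3  2  3
2  1  0  2  1
k=16  3  1  1  3  2
3  1  3  3  3
0  1  1  3  3
2  1  3  2  2
3  3  1  1  0
2  1  1  3  2
k=17  3  1  1  3  2
3  1  3  3  3
0  1  1  3  3
2  1  3  3  2
3  3  1  1  0
2  1  1  3  2
k=18  3  1  3  1  0
3  2  1  3  2
0  2  0  3  2
2  2  1  3  0
3  3  2  2  1
2  1  1  3  2
k=19  3  1  3  2  0
3  2  2  0  3
0  2  1  1  3
2  2  2  1  1
3  3  2  3  1
2  1  1  3  2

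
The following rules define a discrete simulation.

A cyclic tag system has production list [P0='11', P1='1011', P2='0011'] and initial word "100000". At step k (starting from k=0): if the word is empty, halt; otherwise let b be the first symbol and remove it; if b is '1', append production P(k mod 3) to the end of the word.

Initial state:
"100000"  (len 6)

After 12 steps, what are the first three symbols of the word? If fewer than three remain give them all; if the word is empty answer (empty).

110

step 0: "100000"  (len 6)
step 1: "0000011"  (len 7)
step 2: "000011"  (len 6)
step 3: "00011"  (len 5)
step 4: "0011"  (len 4)
step 5: "011"  (len 3)
step 6: "11"  (len 2)
step 7: "111"  (len 3)
step 8: "111011"  (len 6)
step 9: "110110011"  (len 9)
step 10: "1011001111"  (len 10)
step 11: "0110011111011"  (len 13)
step 12: "110011111011"  (len 12)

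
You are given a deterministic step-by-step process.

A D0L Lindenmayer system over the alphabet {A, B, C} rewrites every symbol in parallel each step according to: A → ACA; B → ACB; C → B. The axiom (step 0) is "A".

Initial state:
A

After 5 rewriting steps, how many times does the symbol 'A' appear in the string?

50

t=0: A
t=1: ACA
t=2: ACABACA
t=3: ACABACAACBACABACA
t=4: ACABACAACBACABACAACABACBACABACAACBACABACA
t=5: ACABACAACBACABACAACABACBACABACAACBACABACAACABACAACBACABACBACABACAACBACABACAACABACBACABACAACBACABACA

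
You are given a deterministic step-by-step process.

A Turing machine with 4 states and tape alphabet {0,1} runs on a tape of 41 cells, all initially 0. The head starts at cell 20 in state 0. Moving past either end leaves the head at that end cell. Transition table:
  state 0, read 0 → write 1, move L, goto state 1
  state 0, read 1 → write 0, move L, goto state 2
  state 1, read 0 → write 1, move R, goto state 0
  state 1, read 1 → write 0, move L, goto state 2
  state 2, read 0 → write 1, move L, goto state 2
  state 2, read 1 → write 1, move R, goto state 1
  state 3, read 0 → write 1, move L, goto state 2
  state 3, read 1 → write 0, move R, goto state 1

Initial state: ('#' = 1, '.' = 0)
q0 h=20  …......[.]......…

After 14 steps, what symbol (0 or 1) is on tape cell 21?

0

k=0  q0 h=20  …......[.]......…
k=1  q1 h=19  …......[.]#.....…
k=2  q0 h=20  ….....#[#]......…
k=3  q2 h=19  …......[#]......…
k=4  q1 h=20  ….....#[.]......…
k=5  q0 h=21  …....##[.]......…
k=6  q1 h=20  ….....#[#]#.....…
k=7  q2 h=19  …......[#].#....…
k=8  q1 h=20  ….....#[.]#.....…
k=9  q0 h=21  …....##[#]......…
k=10  q2 h=20  ….....#[#]......…
k=11  q1 h=21  …....##[.]......…
k=12  q0 h=22  …...###[.]......…
k=13  q1 h=21  …....##[#]#.....…
k=14  q2 h=20  ….....#[#].#....…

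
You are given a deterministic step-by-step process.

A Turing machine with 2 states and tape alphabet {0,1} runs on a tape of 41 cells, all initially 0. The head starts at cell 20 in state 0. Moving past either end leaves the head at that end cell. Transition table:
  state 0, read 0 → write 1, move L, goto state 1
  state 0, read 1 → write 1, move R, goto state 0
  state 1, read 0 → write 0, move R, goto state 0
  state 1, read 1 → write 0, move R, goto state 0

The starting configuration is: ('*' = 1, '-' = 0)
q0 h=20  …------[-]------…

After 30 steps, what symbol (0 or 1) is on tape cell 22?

t=0: q0 h=20  …------[-]------…
t=1: q1 h=19  …------[-]*-----…
t=2: q0 h=20  …------[*]------…
t=3: q0 h=21  …-----*[-]------…
t=4: q1 h=20  …------[*]*-----…
t=5: q0 h=21  …------[*]------…
t=6: q0 h=22  …-----*[-]------…
t=7: q1 h=21  …------[*]*-----…
t=8: q0 h=22  …------[*]------…
t=9: q0 h=23  …-----*[-]------…
t=10: q1 h=22  …------[*]*-----…
t=11: q0 h=23  …------[*]------…
t=12: q0 h=24  …-----*[-]------…
t=13: q1 h=23  …------[*]*-----…
t=14: q0 h=24  …------[*]------…
t=15: q0 h=25  …-----*[-]------…
t=16: q1 h=24  …------[*]*-----…
t=17: q0 h=25  …------[*]------…
t=18: q0 h=26  …-----*[-]------…
t=19: q1 h=25  …------[*]*-----…
t=20: q0 h=26  …------[*]------…
t=21: q0 h=27  …-----*[-]------…
t=22: q1 h=26  …------[*]*-----…
t=23: q0 h=27  …------[*]------…
t=24: q0 h=28  …-----*[-]------…
t=25: q1 h=27  …------[*]*-----…
t=26: q0 h=28  …------[*]------…
t=27: q0 h=29  …-----*[-]------…
t=28: q1 h=28  …------[*]*-----…
t=29: q0 h=29  …------[*]------…
t=30: q0 h=30  …-----*[-]------…

0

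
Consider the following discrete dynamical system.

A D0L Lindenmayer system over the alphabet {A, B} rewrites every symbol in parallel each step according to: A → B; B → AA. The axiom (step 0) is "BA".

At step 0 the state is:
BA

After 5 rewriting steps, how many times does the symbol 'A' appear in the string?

[0] BA
[1] AAB
[2] BBAA
[3] AAAABB
[4] BBBBAAAA
[5] AAAAAAAABBBB

8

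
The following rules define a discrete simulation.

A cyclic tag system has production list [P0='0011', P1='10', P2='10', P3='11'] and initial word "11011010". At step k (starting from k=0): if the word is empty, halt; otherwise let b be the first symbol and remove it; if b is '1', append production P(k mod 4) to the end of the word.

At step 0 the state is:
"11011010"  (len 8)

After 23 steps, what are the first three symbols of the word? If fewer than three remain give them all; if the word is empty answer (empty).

[0] "11011010"  (len 8)
[1] "10110100011"  (len 11)
[2] "011010001110"  (len 12)
[3] "11010001110"  (len 11)
[4] "101000111011"  (len 12)
[5] "010001110110011"  (len 15)
[6] "10001110110011"  (len 14)
[7] "000111011001110"  (len 15)
[8] "00111011001110"  (len 14)
[9] "0111011001110"  (len 13)
[10] "111011001110"  (len 12)
[11] "1101100111010"  (len 13)
[12] "10110011101011"  (len 14)
[13] "01100111010110011"  (len 17)
[14] "1100111010110011"  (len 16)
[15] "10011101011001110"  (len 17)
[16] "001110101100111011"  (len 18)
[17] "01110101100111011"  (len 17)
[18] "1110101100111011"  (len 16)
[19] "11010110011101110"  (len 17)
[20] "101011001110111011"  (len 18)
[21] "010110011101110110011"  (len 21)
[22] "10110011101110110011"  (len 20)
[23] "011001110111011001110"  (len 21)

011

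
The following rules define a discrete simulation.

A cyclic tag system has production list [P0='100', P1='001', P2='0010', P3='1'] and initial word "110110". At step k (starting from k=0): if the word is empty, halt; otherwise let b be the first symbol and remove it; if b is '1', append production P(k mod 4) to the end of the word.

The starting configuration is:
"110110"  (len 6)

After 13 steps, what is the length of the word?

k=0  "110110"  (len 6)
k=1  "10110100"  (len 8)
k=2  "0110100001"  (len 10)
k=3  "110100001"  (len 9)
k=4  "101000011"  (len 9)
k=5  "01000011100"  (len 11)
k=6  "1000011100"  (len 10)
k=7  "0000111000010"  (len 13)
k=8  "000111000010"  (len 12)
k=9  "00111000010"  (len 11)
k=10  "0111000010"  (len 10)
k=11  "111000010"  (len 9)
k=12  "110000101"  (len 9)
k=13  "10000101100"  (len 11)

11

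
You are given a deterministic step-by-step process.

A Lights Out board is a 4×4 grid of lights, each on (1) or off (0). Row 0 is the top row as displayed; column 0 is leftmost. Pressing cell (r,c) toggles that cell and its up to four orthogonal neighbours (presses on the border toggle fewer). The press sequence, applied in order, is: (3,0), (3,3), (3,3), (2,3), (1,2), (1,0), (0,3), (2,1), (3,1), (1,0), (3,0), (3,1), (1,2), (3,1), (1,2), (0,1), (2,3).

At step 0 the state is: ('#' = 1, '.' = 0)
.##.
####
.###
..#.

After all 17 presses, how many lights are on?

gen 0: .##.
####
.###
..#.
gen 1: .##.
####
####
###.
gen 2: .##.
####
###.
##.#
gen 3: .##.
####
####
###.
gen 4: .##.
###.
##..
####
gen 5: .#..
#..#
###.
####
gen 6: ##..
.#.#
.##.
####
gen 7: ####
.#..
.##.
####
gen 8: ####
....
#...
#.##
gen 9: ####
....
##..
.#.#
gen 10: .###
##..
.#..
.#.#
gen 11: .###
##..
##..
#..#
gen 12: .###
##..
#...
.###
gen 13: .#.#
#.##
#.#.
.###
gen 14: .#.#
#.##
###.
#..#
gen 15: .###
##..
##..
#..#
gen 16: #..#
#...
##..
#..#
gen 17: #..#
#..#
####
#...

9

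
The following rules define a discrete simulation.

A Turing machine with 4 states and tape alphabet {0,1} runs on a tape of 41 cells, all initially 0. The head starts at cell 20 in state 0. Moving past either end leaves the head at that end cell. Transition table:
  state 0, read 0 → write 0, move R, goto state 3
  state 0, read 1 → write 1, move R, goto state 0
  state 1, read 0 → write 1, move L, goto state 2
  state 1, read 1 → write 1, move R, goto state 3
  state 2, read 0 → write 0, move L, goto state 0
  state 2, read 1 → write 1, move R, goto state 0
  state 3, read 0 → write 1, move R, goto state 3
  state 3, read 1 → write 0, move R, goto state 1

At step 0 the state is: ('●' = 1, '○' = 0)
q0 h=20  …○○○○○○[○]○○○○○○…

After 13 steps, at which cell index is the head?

gen 0: q0 h=20  …○○○○○○[○]○○○○○○…
gen 1: q3 h=21  …○○○○○○[○]○○○○○○…
gen 2: q3 h=22  …○○○○○●[○]○○○○○○…
gen 3: q3 h=23  …○○○○●●[○]○○○○○○…
gen 4: q3 h=24  …○○○●●●[○]○○○○○○…
gen 5: q3 h=25  …○○●●●●[○]○○○○○○…
gen 6: q3 h=26  …○●●●●●[○]○○○○○○…
gen 7: q3 h=27  …●●●●●●[○]○○○○○○…
gen 8: q3 h=28  …●●●●●●[○]○○○○○○…
gen 9: q3 h=29  …●●●●●●[○]○○○○○○…
gen 10: q3 h=30  …●●●●●●[○]○○○○○○…
gen 11: q3 h=31  …●●●●●●[○]○○○○○○…
gen 12: q3 h=32  …●●●●●●[○]○○○○○○…
gen 13: q3 h=33  …●●●●●●[○]○○○○○○…

33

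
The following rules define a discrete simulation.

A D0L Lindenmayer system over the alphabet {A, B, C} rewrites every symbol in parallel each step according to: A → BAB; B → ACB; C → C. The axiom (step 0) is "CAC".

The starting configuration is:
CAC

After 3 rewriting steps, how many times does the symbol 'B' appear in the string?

0) CAC
1) CBABC
2) CACBBABACBC
3) CBABCACBACBBABACBBABCACBC

10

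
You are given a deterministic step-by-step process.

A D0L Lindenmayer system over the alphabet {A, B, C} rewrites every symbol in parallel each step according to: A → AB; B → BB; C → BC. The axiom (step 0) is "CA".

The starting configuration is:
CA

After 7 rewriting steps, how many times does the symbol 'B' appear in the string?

254

k=0  CA
k=1  BCAB
k=2  BBBCABBB
k=3  BBBBBBBCABBBBBBB
k=4  BBBBBBBBBBBBBBBCABBBBBBBBBBBBBBB
k=5  BBBBBBBBBBBBBBBBBBBBBBBBBBBBBBBCABBBBBBBBBBBBBBBBBBBBBBBBBBBBBBB
k=6  BBBBBBBBBBBBBBBBBBBBBBBBBBBBBBBBBBBBBBBBBBBBBBBBBBBBBBBBBB…BBBBBBBBBBBBBBBBBBBBBBBBBBBBBBBBBBBBBBBBBBBBBBBBBBBBBBBBBB  (len 128)
k=7  BBBBBBBBBBBBBBBBBBBBBBBBBBBBBBBBBBBBBBBBBBBBBBBBBBBBBBBBBB…BBBBBBBBBBBBBBBBBBBBBBBBBBBBBBBBBBBBBBBBBBBBBBBBBBBBBBBBBB  (len 256)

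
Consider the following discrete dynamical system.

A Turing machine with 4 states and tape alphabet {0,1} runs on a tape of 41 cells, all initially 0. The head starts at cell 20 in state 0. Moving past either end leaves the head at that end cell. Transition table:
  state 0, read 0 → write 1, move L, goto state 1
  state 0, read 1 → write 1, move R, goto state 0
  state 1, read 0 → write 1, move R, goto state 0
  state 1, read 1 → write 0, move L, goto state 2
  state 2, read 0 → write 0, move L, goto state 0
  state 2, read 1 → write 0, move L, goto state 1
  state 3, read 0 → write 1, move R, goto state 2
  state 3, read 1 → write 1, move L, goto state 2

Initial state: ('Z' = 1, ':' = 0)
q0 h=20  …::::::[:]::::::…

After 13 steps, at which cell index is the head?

k=0  q0 h=20  …::::::[:]::::::…
k=1  q1 h=19  …::::::[:]Z:::::…
k=2  q0 h=20  …:::::Z[Z]::::::…
k=3  q0 h=21  …::::ZZ[:]::::::…
k=4  q1 h=20  …:::::Z[Z]Z:::::…
k=5  q2 h=19  …::::::[Z]:Z::::…
k=6  q1 h=18  …::::::[:]::Z:::…
k=7  q0 h=19  …:::::Z[:]:Z::::…
k=8  q1 h=18  …::::::[Z]Z:Z:::…
k=9  q2 h=17  …::::::[:]:Z:Z::…
k=10  q0 h=16  …::::::[:]::Z:Z:…
k=11  q1 h=15  …::::::[:]Z::Z:Z…
k=12  q0 h=16  …:::::Z[Z]::Z:Z:…
k=13  q0 h=17  …::::ZZ[:]:Z:Z::…

17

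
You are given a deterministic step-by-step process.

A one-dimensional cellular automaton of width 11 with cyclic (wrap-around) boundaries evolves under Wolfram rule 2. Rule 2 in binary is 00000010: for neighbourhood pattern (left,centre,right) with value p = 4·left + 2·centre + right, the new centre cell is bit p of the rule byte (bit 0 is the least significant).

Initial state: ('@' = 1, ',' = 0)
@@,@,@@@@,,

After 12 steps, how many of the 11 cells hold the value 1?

k=0  @@,@,@@@@,,
k=1  ,,,,,,,,,,@
k=2  ,,,,,,,,,@,
k=3  ,,,,,,,,@,,
k=4  ,,,,,,,@,,,
k=5  ,,,,,,@,,,,
k=6  ,,,,,@,,,,,
k=7  ,,,,@,,,,,,
k=8  ,,,@,,,,,,,
k=9  ,,@,,,,,,,,
k=10  ,@,,,,,,,,,
k=11  @,,,,,,,,,,
k=12  ,,,,,,,,,,@

1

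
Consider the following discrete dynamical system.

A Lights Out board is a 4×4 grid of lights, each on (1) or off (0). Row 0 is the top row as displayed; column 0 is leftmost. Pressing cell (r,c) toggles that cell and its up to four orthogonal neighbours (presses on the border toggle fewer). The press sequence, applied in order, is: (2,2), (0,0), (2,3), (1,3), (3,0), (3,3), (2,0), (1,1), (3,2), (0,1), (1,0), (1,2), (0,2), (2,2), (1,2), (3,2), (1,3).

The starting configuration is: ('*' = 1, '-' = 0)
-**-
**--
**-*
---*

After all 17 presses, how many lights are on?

step 0: -**-
**--
**-*
---*
step 1: -**-
***-
*-*-
--**
step 2: *-*-
-**-
*-*-
--**
step 3: *-*-
-***
*--*
--*-
step 4: *-**
-*--
*---
--*-
step 5: *-**
-*--
----
***-
step 6: *-**
-*--
---*
**-*
step 7: *-**
**--
**-*
-*-*
step 8: ****
--*-
*--*
-*-*
step 9: ****
--*-
*-**
--*-
step 10: ---*
-**-
*-**
--*-
step 11: *--*
*-*-
--**
--*-
step 12: *-**
**-*
---*
--*-
step 13: **--
****
---*
--*-
step 14: **--
**-*
-**-
----
step 15: ***-
*-*-
-*--
----
step 16: ***-
*-*-
-**-
-***
step 17: ****
*--*
-***
-***

12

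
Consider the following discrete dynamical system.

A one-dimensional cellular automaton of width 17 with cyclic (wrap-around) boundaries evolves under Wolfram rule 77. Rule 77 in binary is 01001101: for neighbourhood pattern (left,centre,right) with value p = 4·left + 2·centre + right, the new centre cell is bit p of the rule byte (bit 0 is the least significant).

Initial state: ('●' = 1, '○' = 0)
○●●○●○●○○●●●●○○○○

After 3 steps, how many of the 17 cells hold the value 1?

8

t=0: ○●●○●○●○○●●●●○○○○
t=1: ○●●○●○●○○●○○●○●●●
t=2: ○●●○●○●○○●○○●○●○●
t=3: ○●●○●○●○○●○○●○●○●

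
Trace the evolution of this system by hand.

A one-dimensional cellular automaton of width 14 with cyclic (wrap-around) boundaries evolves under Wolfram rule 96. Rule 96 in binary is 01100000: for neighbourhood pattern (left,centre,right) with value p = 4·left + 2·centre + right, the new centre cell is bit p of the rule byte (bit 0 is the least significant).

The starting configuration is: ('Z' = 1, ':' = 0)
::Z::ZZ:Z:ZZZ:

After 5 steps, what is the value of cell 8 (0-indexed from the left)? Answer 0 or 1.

0

[0] ::Z::ZZ:Z:ZZZ:
[1] ::::::ZZ:Z::Z:
[2] :::::::ZZ:::::
[3] ::::::::Z:::::
[4] ::::::::::::::
[5] ::::::::::::::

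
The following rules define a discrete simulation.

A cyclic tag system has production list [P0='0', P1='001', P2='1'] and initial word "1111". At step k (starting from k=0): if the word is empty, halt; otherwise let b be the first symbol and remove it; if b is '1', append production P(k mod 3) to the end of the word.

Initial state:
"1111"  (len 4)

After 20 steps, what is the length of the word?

0

k=0  "1111"  (len 4)
k=1  "1110"  (len 4)
k=2  "110001"  (len 6)
k=3  "100011"  (len 6)
k=4  "000110"  (len 6)
k=5  "00110"  (len 5)
k=6  "0110"  (len 4)
k=7  "110"  (len 3)
k=8  "10001"  (len 5)
k=9  "00011"  (len 5)
k=10  "0011"  (len 4)
k=11  "011"  (len 3)
k=12  "11"  (len 2)
k=13  "10"  (len 2)
k=14  "0001"  (len 4)
k=15  "001"  (len 3)
k=16  "01"  (len 2)
k=17  "1"  (len 1)
k=18  "1"  (len 1)
k=19  "0"  (len 1)
k=20  (halted — word empty)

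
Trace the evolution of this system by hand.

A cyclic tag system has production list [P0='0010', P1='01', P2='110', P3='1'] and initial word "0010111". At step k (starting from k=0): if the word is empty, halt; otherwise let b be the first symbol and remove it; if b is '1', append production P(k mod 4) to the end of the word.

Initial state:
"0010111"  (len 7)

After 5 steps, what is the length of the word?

k=0  "0010111"  (len 7)
k=1  "010111"  (len 6)
k=2  "10111"  (len 5)
k=3  "0111110"  (len 7)
k=4  "111110"  (len 6)
k=5  "111100010"  (len 9)

9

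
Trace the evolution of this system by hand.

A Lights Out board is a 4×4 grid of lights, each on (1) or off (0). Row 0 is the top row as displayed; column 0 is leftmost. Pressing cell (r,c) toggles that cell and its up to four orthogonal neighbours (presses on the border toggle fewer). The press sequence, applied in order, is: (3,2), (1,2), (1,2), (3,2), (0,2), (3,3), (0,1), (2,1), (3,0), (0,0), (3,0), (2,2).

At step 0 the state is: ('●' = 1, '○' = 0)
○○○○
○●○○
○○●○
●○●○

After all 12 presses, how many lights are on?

10

[0] ○○○○
○●○○
○○●○
●○●○
[1] ○○○○
○●○○
○○○○
●●○●
[2] ○○●○
○○●●
○○●○
●●○●
[3] ○○○○
○●○○
○○○○
●●○●
[4] ○○○○
○●○○
○○●○
●○●○
[5] ○●●●
○●●○
○○●○
●○●○
[6] ○●●●
○●●○
○○●●
●○○●
[7] ●○○●
○○●○
○○●●
●○○●
[8] ●○○●
○●●○
●●○●
●●○●
[9] ●○○●
○●●○
○●○●
○○○●
[10] ○●○●
●●●○
○●○●
○○○●
[11] ○●○●
●●●○
●●○●
●●○●
[12] ○●○●
●●○○
●○●○
●●●●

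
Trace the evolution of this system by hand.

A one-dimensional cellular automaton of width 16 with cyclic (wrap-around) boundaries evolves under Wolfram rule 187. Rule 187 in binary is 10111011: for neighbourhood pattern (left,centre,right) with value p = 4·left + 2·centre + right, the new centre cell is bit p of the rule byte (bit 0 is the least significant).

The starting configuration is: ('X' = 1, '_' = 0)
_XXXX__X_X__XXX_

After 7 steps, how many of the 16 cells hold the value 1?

12

0) _XXXX__X_X__XXX_
1) XXXX_XX_X_XXXX_X
2) XXX_XX_X_XXXX_XX
3) XX_XX_X_XXXX_XXX
4) X_XX_X_XXXX_XXXX
5) _XX_X_XXXX_XXXXX
6) XX_X_XXXX_XXXXX_
7) X_X_XXXX_XXXXX_X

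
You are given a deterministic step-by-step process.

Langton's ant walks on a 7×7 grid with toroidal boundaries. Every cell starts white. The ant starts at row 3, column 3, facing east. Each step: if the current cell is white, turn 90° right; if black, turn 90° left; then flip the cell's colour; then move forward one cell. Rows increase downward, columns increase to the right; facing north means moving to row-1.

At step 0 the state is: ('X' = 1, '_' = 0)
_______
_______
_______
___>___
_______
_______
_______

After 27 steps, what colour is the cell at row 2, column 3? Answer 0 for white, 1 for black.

0

step 0: _______
_______
_______
___>___
_______
_______
_______
step 1: _______
_______
_______
___X___
___v___
_______
_______
step 2: _______
_______
_______
___X___
__<X___
_______
_______
step 3: _______
_______
_______
__^X___
__XX___
_______
_______
step 4: _______
_______
_______
__X>___
__XX___
_______
_______
step 5: _______
_______
___^___
__X____
__XX___
_______
_______
step 6: _______
_______
___X>__
__X____
__XX___
_______
_______
step 7: _______
_______
___XX__
__X_v__
__XX___
_______
_______
step 8: _______
_______
___XX__
__X<X__
__XX___
_______
_______
step 9: _______
_______
___^X__
__XXX__
__XX___
_______
_______
step 10: _______
_______
__<_X__
__XXX__
__XX___
_______
_______
step 11: _______
__^____
__X_X__
__XXX__
__XX___
_______
_______
step 12: _______
__X>___
__X_X__
__XXX__
__XX___
_______
_______
step 13: _______
__XX___
__XvX__
__XXX__
__XX___
_______
_______
step 14: _______
__XX___
__<XX__
__XXX__
__XX___
_______
_______
step 15: _______
__XX___
___XX__
__vXX__
__XX___
_______
_______
step 16: _______
__XX___
___XX__
___>X__
__XX___
_______
_______
step 17: _______
__XX___
___^X__
____X__
__XX___
_______
_______
step 18: _______
__XX___
__<_X__
____X__
__XX___
_______
_______
step 19: _______
__^X___
__X_X__
____X__
__XX___
_______
_______
step 20: _______
_<_X___
__X_X__
____X__
__XX___
_______
_______
step 21: _^_____
_X_X___
__X_X__
____X__
__XX___
_______
_______
step 22: _X>____
_X_X___
__X_X__
____X__
__XX___
_______
_______
step 23: _XX____
_XvX___
__X_X__
____X__
__XX___
_______
_______
step 24: _XX____
_<XX___
__X_X__
____X__
__XX___
_______
_______
step 25: _XX____
__XX___
_vX_X__
____X__
__XX___
_______
_______
step 26: _XX____
__XX___
<XX_X__
____X__
__XX___
_______
_______
step 27: _XX____
^_XX___
XXX_X__
____X__
__XX___
_______
_______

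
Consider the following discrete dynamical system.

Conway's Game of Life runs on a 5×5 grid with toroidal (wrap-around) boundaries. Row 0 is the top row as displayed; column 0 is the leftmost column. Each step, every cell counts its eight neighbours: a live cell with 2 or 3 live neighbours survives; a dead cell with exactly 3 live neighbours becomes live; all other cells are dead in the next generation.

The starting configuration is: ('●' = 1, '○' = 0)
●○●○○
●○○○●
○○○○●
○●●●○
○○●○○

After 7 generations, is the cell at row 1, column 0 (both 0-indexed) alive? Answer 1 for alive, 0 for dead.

1

k=0  ●○●○○
●○○○●
○○○○●
○●●●○
○○●○○
k=1  ●○○●●
●●○●●
○●●○●
○●●●○
○○○○○
k=2  ○●●●○
○○○○○
○○○○○
●●○●○
●●○○○
k=3  ●●●○○
○○●○○
○○○○○
●●●○●
○○○●○
k=4  ○●●●○
○○●○○
●○●●○
●●●●●
○○○●○
k=5  ○●○●○
○○○○●
●○○○○
●○○○○
○○○○○
k=6  ○○○○○
●○○○●
●○○○●
○○○○○
○○○○○
k=7  ○○○○○
●○○○●
●○○○●
○○○○○
○○○○○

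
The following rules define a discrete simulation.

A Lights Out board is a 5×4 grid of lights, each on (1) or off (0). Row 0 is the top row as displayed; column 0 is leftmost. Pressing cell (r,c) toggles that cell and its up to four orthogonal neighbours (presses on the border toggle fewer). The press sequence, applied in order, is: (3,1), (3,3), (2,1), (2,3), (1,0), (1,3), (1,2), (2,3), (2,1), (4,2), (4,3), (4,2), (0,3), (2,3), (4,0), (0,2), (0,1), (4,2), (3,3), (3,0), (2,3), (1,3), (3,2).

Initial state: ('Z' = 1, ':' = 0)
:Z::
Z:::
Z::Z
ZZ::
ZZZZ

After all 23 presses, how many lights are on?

k=0  :Z::
Z:::
Z::Z
ZZ::
ZZZZ
k=1  :Z::
Z:::
ZZ:Z
::Z:
Z:ZZ
k=2  :Z::
Z:::
ZZ::
:::Z
Z:Z:
k=3  :Z::
ZZ::
::Z:
:Z:Z
Z:Z:
k=4  :Z::
ZZ:Z
:::Z
:Z::
Z:Z:
k=5  ZZ::
:::Z
Z::Z
:Z::
Z:Z:
k=6  ZZ:Z
::Z:
Z:::
:Z::
Z:Z:
k=7  ZZZZ
:Z:Z
Z:Z:
:Z::
Z:Z:
k=8  ZZZZ
:Z::
Z::Z
:Z:Z
Z:Z:
k=9  ZZZZ
::::
:ZZZ
:::Z
Z:Z:
k=10  ZZZZ
::::
:ZZZ
::ZZ
ZZ:Z
k=11  ZZZZ
::::
:ZZZ
::Z:
ZZZ:
k=12  ZZZZ
::::
:ZZZ
::::
Z::Z
k=13  ZZ::
:::Z
:ZZZ
::::
Z::Z
k=14  ZZ::
::::
:Z::
:::Z
Z::Z
k=15  ZZ::
::::
:Z::
Z::Z
:Z:Z
k=16  Z:ZZ
::Z:
:Z::
Z::Z
:Z:Z
k=17  :Z:Z
:ZZ:
:Z::
Z::Z
:Z:Z
k=18  :Z:Z
:ZZ:
:Z::
Z:ZZ
::Z:
k=19  :Z:Z
:ZZ:
:Z:Z
Z:::
::ZZ
k=20  :Z:Z
:ZZ:
ZZ:Z
:Z::
Z:ZZ
k=21  :Z:Z
:ZZZ
ZZZ:
:Z:Z
Z:ZZ
k=22  :Z::
:Z::
ZZZZ
:Z:Z
Z:ZZ
k=23  :Z::
:Z::
ZZ:Z
::Z:
Z::Z

8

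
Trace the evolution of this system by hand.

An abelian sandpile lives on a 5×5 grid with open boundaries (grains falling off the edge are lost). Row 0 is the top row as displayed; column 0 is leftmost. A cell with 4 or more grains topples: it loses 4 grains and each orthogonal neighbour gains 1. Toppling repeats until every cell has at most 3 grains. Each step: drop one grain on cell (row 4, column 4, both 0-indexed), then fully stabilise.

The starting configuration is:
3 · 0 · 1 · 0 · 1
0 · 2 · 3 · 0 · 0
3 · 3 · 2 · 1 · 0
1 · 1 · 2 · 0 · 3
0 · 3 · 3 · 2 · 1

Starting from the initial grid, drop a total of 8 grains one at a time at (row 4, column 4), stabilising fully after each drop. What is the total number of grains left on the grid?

[0] 3 · 0 · 1 · 0 · 1
0 · 2 · 3 · 0 · 0
3 · 3 · 2 · 1 · 0
1 · 1 · 2 · 0 · 3
0 · 3 · 3 · 2 · 1
[1] 3 · 0 · 1 · 0 · 1
0 · 2 · 3 · 0 · 0
3 · 3 · 2 · 1 · 0
1 · 1 · 2 · 0 · 3
0 · 3 · 3 · 2 · 2
[2] 3 · 0 · 1 · 0 · 1
0 · 2 · 3 · 0 · 0
3 · 3 · 2 · 1 · 0
1 · 1 · 2 · 0 · 3
0 · 3 · 3 · 2 · 3
[3] 3 · 0 · 1 · 0 · 1
0 · 2 · 3 · 0 · 0
3 · 3 · 2 · 1 · 1
1 · 1 · 2 · 1 · 0
0 · 3 · 3 · 3 · 1
[4] 3 · 0 · 1 · 0 · 1
0 · 2 · 3 · 0 · 0
3 · 3 · 2 · 1 · 1
1 · 1 · 2 · 1 · 0
0 · 3 · 3 · 3 · 2
[5] 3 · 0 · 1 · 0 · 1
0 · 2 · 3 · 0 · 0
3 · 3 · 2 · 1 · 1
1 · 1 · 2 · 1 · 0
0 · 3 · 3 · 3 · 3
[6] 3 · 0 · 1 · 0 · 1
0 · 2 · 3 · 0 · 0
3 · 3 · 2 · 1 · 1
1 · 2 · 3 · 2 · 1
1 · 0 · 1 · 1 · 1
[7] 3 · 0 · 1 · 0 · 1
0 · 2 · 3 · 0 · 0
3 · 3 · 2 · 1 · 1
1 · 2 · 3 · 2 · 1
1 · 0 · 1 · 1 · 2
[8] 3 · 0 · 1 · 0 · 1
0 · 2 · 3 · 0 · 0
3 · 3 · 2 · 1 · 1
1 · 2 · 3 · 2 · 1
1 · 0 · 1 · 1 · 3

35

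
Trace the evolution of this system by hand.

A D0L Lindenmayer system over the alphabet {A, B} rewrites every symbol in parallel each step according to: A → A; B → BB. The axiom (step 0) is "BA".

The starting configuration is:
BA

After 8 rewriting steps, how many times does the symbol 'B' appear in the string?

gen 0: BA
gen 1: BBA
gen 2: BBBBA
gen 3: BBBBBBBBA
gen 4: BBBBBBBBBBBBBBBBA
gen 5: BBBBBBBBBBBBBBBBBBBBBBBBBBBBBBBBA
gen 6: BBBBBBBBBBBBBBBBBBBBBBBBBBBBBBBBBBBBBBBBBBBBBBBBBBBBBBBBBBBBBBBBA
gen 7: BBBBBBBBBBBBBBBBBBBBBBBBBBBBBBBBBBBBBBBBBBBBBBBBBBBBBBBBBB…BBBBBBBBBBBBBBBBBBBBBBBBBBBBBBBBBBBBBBBBBBBBBBBBBBBBBBBBBA  (len 129)
gen 8: BBBBBBBBBBBBBBBBBBBBBBBBBBBBBBBBBBBBBBBBBBBBBBBBBBBBBBBBBB…BBBBBBBBBBBBBBBBBBBBBBBBBBBBBBBBBBBBBBBBBBBBBBBBBBBBBBBBBA  (len 257)

256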